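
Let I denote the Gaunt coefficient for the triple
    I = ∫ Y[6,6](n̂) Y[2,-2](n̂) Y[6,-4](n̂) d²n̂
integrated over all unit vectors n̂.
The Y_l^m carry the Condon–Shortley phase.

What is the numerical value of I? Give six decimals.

Checks pass: Σm=0; 14 even; l₃=6∈[4,8].
(2·6+1)(2·2+1)(2·6+1) = 845
Δ: 2! 10! 2! / 15! → 1/90090
sum: t=0:+1/69120 t=1:−1/14400 t=2:+1/69120 = -7/172800
3j²(6 2 6; 0 0 0) = Δ·Π!·Σ² = 14/715  (sign -1)
sum: t=0:+1/14515200 = 1/14515200
3j²(6 2 6; 6 -2 -4) = Δ·Π!·Σ² = 2/455  (sign +1)
combine: 4πI² = 845·14/715·2/455 = 4/55
take √, sign -1: I = -0.07607531

-0.076075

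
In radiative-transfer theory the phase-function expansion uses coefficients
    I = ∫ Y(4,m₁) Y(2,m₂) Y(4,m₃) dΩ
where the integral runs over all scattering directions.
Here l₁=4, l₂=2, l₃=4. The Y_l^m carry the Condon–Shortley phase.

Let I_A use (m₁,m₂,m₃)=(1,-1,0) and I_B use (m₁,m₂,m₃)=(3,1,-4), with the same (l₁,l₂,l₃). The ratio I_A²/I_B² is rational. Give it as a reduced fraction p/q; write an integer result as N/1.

l's match ⇒ only the (l;m) 3-j factors differ between A and B.
A: triangle coeff Δ(4,2,4) = 1/13860; Σ_t [0,1]: t=0:+1/72 t=1:−1/96 = 1/288; (3j)²=1/462 [(4 2 4; 1 -1 0)], sign=+1
B: triangle coeff Δ(4,2,4) = 1/13860; Σ_t [1,1]: t=1:−1/1440 = -1/1440; (3j)²=7/165 [(4 2 4; 3 1 -4)], sign=-1
I_A²/I_B² = (1/462)/(7/165) = 5/98

5/98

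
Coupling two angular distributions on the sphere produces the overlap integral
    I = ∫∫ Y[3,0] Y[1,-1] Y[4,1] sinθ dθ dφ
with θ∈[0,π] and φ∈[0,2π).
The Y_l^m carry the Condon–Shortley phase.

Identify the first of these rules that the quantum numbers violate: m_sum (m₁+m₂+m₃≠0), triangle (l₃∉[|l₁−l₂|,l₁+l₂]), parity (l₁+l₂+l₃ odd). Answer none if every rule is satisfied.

none

m₁+m₂+m₃ = 0 − 1 + 1 = 0  ✓
triangle: |3−1|=2 ≤ l₃=4 ≤ 3+1=4  ✓
parity: l₁+l₂+l₃ = 8 is even  ✓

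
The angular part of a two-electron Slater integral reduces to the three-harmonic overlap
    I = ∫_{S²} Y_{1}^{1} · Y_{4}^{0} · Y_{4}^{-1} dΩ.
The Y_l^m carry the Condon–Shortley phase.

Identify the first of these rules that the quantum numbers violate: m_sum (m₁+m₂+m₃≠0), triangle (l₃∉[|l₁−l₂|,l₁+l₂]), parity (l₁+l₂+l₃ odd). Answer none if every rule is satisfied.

parity

Σmᵢ = 0  ✓
l₃∈[|l₁−l₂|,l₁+l₂]=[3,5], have l₃=4  ✓
Σlᵢ = 9 ⇒ odd  ✗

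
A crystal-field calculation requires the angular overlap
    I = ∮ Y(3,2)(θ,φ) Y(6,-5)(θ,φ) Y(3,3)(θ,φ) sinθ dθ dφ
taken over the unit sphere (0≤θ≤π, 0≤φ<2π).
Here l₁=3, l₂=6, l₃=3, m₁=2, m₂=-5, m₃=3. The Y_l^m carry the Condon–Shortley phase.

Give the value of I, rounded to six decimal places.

m-sum 0 ✓  L=12 even ✓  3≤3≤9 ✓
Π(2lᵢ+1) = 7×13×7 = 637
triangle coeff Δ(3,6,3) = 1/12012
Σ_t [3,3]: t=3:−1/1296 = -1/1296
(3j)²=100/3003 [(3 6 3; 0 0 0)], sign=+1
Σ_t [1,1]: t=1:−1/86400 = -1/86400
(3j)²=1/26 [(3 6 3; 2 -5 3)], sign=-1
⇒ 4πI² = 350/429
I = (-1)√(350/429/(4π)) = -0.25480060

-0.254801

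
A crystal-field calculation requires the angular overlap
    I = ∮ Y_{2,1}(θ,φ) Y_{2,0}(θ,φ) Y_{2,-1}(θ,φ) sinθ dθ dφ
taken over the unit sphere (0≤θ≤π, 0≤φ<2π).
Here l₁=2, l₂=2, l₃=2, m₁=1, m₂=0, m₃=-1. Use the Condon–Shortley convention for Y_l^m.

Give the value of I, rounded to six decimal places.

-0.090112

Rules hold: Σm=0, L=6 even, 0≤2≤4.
N = 5·5·5 = 125
Δ = 2!·2!·2!/7! = 1/630
Racah Σ t=0..2: t=0:+1/8 t=1:−1/1 t=2:+1/8 = -3/4
⇒ 3j(2 2 2; 0 0 0)² = 2/35, sgn -1
Racah Σ t=0..1: t=0:+1/4 t=1:−1/2 = -1/4
⇒ 3j(2 2 2; 1 0 -1)² = 1/70, sgn +1
4πI² = N·(3j₀)²·(3jₘ)² = 5/49
I = -1·√(0.102041/4π) = -0.09011188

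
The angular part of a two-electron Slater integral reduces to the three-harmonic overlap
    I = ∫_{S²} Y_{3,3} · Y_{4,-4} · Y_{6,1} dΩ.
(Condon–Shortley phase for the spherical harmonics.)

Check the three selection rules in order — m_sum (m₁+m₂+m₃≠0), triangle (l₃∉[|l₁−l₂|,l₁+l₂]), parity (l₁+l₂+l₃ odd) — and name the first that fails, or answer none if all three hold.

Σmᵢ = 0  ✓
l₃∈[|l₁−l₂|,l₁+l₂]=[1,7], have l₃=6  ✓
Σlᵢ = 13 ⇒ odd  ✗

parity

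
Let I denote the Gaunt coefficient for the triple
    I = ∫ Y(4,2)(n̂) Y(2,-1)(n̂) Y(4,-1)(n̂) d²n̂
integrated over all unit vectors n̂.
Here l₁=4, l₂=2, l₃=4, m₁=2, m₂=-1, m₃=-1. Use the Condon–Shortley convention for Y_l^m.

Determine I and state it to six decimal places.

Checks pass: Σm=0; 10 even; l₃=4∈[2,6].
(2·4+1)(2·2+1)(2·4+1) = 405
Δ: 2! 6! 2! / 11! → 1/13860
sum: t=0:+1/192 t=1:−1/36 t=2:+1/192 = -5/288
3j²(4 2 4; 0 0 0) = Δ·Π!·Σ² = 20/693  (sign -1)
sum: t=0:+1/96 t=1:−1/240 = 1/160
3j²(4 2 4; 2 -1 -1) = Δ·Π!·Σ² = 27/1540  (sign -1)
combine: 4πI² = 405·20/693·27/1540 = 1215/5929
take √, sign +1: I = 0.12770047

0.127700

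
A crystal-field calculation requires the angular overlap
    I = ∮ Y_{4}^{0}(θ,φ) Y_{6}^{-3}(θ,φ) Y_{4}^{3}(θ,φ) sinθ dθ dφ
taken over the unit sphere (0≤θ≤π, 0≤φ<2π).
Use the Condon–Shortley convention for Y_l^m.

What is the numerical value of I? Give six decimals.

0.123195

Rules hold: Σm=0, L=14 even, 2≤4≤10.
N = 9·13·9 = 1053
Δ = 6!·2!·6!/15! = 1/1261260
Racah Σ t=2..4: t=2:+1/4608 t=3:−1/1296 t=4:+1/4608 = -7/20736
⇒ 3j(4 6 4; 0 0 0)² = 20/1287, sgn -1
Racah Σ t=2..3: t=2:+1/11520 t=3:−1/25920 = 1/20736
⇒ 3j(4 6 4; 0 -3 3)² = 5/429, sgn -1
4πI² = N·(3j₀)²·(3jₘ)² = 300/1573
I = +1·√(0.190718/4π) = 0.12319450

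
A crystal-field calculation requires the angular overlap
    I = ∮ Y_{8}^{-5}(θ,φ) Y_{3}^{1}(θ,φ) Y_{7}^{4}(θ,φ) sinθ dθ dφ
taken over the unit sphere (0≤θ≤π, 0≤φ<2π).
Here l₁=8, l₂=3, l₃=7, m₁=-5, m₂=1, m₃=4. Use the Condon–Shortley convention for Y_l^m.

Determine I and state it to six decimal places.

-0.120760

Rules hold: Σm=0, L=18 even, 5≤7≤11.
N = 17·7·15 = 1785
Δ = 4!·12!·2!/19! = 1/5290740
Racah Σ t=1..3: t=1:−1/7257600 t=2:+1/2073600 t=3:−1/7257600 = 1/4838400
⇒ 3j(8 3 7; 0 0 0)² = 252/20995, sgn -1
Racah Σ t=2..4: t=2:+1/319334400 t=3:−1/43545600 t=4:+1/104509440 = -59/5748019200
⇒ 3j(8 3 7; -5 1 4)² = 3481/406980, sgn +1
4πI² = N·(3j₀)²·(3jₘ)² = 73101/398905
I = -1·√(0.183254/4π) = -0.12075969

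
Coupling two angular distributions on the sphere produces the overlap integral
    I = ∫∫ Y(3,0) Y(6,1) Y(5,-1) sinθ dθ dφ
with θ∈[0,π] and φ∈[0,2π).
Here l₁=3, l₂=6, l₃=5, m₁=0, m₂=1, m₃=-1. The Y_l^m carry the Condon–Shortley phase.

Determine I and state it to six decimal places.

-0.123080

Rules hold: Σm=0, L=14 even, 3≤5≤9.
N = 7·13·11 = 1001
Δ = 4!·2!·8!/15! = 1/675675
Racah Σ t=1..3: t=1:−1/8640 t=2:+1/2304 t=3:−1/8640 = 7/34560
⇒ 3j(3 6 5; 0 0 0)² = 7/429, sgn -1
Racah Σ t=1..3: t=1:−1/17280 t=2:+1/2880 t=3:−1/6912 = 1/6912
⇒ 3j(3 6 5; 0 1 -1)² = 5/429, sgn +1
4πI² = N·(3j₀)²·(3jₘ)² = 245/1287
I = -1·√(0.190365/4π) = -0.12308038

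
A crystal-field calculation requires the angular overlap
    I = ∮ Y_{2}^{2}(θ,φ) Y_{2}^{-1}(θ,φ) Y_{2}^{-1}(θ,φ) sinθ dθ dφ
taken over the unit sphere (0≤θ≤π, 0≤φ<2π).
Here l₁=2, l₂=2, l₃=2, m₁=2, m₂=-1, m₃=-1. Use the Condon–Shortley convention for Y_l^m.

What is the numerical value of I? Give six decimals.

0.220728

m-sum 0 ✓  L=6 even ✓  0≤2≤4 ✓
Π(2lᵢ+1) = 5×5×5 = 125
triangle coeff Δ(2,2,2) = 1/630
Σ_t [0,2]: t=0:+1/8 t=1:−1/1 t=2:+1/8 = -3/4
(3j)²=2/35 [(2 2 2; 0 0 0)], sign=-1
Σ_t [0,0]: t=0:+1/4 = 1/4
(3j)²=3/35 [(2 2 2; 2 -1 -1)], sign=-1
⇒ 4πI² = 30/49
I = (+1)√(30/49/(4π)) = 0.22072812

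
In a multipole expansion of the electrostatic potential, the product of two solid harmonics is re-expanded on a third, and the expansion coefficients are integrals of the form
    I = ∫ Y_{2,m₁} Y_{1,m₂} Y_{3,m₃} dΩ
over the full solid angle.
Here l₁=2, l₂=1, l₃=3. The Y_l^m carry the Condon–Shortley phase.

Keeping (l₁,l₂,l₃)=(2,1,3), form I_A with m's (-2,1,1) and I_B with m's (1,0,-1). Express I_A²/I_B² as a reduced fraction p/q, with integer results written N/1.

1/8

l's match ⇒ only the (l;m) 3-j factors differ between A and B.
A: triangle coeff Δ(2,1,3) = 1/105; Σ_t [0,0]: t=0:+1/48 = 1/48; (3j)²=1/105 [(2 1 3; -2 1 1)], sign=+1
B: triangle coeff Δ(2,1,3) = 1/105; Σ_t [0,0]: t=0:+1/6 = 1/6; (3j)²=8/105 [(2 1 3; 1 0 -1)], sign=+1
I_A²/I_B² = (1/105)/(8/105) = 1/8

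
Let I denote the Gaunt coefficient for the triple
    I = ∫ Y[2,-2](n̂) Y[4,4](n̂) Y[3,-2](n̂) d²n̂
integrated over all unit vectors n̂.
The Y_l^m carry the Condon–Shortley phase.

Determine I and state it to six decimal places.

0.000000

L=9 odd ⇒ parity kills the (l;000) factor ⇒ I = 0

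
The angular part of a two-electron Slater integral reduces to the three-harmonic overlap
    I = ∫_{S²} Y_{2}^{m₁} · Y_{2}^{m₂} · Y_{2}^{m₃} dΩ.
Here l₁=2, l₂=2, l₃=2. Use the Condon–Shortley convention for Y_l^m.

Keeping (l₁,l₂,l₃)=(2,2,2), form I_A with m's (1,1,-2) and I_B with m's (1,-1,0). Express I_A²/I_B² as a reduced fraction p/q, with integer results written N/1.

6/1

Same 2,2,2: normalisation and zero-m 3j drop out of the ratio.
A: Δ: 2! 2! 2! / 7! → 1/630; sum: t=1:−1/4 = -1/4; 3j²(2 2 2; 1 1 -2) = Δ·Π!·Σ² = 3/35  (sign -1)
B: Δ: 2! 2! 2! / 7! → 1/630; sum: t=0:+1/2 t=1:−1/4 = 1/4; 3j²(2 2 2; 1 -1 0) = Δ·Π!·Σ² = 1/70  (sign +1)
I_A²/I_B² = (3/35)/(1/70) = 6/1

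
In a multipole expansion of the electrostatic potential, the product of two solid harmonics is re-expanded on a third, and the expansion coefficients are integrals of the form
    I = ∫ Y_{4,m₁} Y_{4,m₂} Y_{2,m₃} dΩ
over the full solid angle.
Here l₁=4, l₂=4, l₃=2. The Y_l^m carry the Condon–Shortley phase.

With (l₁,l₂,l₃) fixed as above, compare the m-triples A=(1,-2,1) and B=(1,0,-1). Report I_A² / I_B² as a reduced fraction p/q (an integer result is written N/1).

81/10

Same 4,4,2: normalisation and zero-m 3j drop out of the ratio.
A: Δ: 6! 2! 2! / 11! → 1/13860; sum: t=1:−1/240 t=2:+1/96 = 1/160; 3j²(4 4 2; 1 -2 1) = Δ·Π!·Σ² = 27/1540  (sign -1)
B: Δ: 6! 2! 2! / 11! → 1/13860; sum: t=2:+1/96 t=3:−1/72 = -1/288; 3j²(4 4 2; 1 0 -1) = Δ·Π!·Σ² = 1/462  (sign +1)
I_A²/I_B² = (27/1540)/(1/462) = 81/10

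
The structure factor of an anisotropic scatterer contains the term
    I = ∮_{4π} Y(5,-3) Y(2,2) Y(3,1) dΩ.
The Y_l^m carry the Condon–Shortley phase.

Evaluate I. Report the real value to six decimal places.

Rules hold: Σm=0, L=10 even, 3≤3≤7.
N = 11·5·7 = 385
Δ = 4!·6!·0!/11! = 1/2310
Racah Σ t=2..2: t=2:+1/144 = 1/144
⇒ 3j(5 2 3; 0 0 0)² = 10/231, sgn -1
Racah Σ t=4..4: t=4:+1/1152 = 1/1152
⇒ 3j(5 2 3; -3 2 1)² = 1/33, sgn +1
4πI² = N·(3j₀)²·(3jₘ)² = 50/99
I = -1·√(0.505051/4π) = -0.20047604

-0.200476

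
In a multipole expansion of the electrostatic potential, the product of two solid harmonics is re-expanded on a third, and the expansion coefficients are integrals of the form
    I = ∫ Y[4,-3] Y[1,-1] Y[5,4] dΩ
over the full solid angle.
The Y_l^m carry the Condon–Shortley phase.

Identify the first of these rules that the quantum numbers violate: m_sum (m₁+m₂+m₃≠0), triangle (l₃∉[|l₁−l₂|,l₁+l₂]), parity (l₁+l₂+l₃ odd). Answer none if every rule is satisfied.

none

m₁+m₂+m₃ = -3 − 1 + 4 = 0  ✓
triangle: |4−1|=3 ≤ l₃=5 ≤ 4+1=5  ✓
parity: l₁+l₂+l₃ = 10 is even  ✓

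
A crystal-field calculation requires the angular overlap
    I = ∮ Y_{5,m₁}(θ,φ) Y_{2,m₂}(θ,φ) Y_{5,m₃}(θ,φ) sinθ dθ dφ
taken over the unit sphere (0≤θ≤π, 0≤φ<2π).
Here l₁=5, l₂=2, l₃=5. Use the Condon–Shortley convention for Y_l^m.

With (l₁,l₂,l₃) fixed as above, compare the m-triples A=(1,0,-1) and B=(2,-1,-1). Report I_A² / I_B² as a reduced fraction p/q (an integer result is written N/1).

27/14

Shared (l₁,l₂,l₃)=(5,2,5): N and (l;000)² cancel in I_A²/I_B².
A: Δ = 2!·8!·2!/13! = 1/38610; Racah Σ t=0..2: t=0:+1/2304 t=1:−1/720 t=2:+1/5760 = -1/1280; ⇒ 3j(5 2 5; 1 0 -1)² = 27/1430, sgn -1
B: Δ = 2!·8!·2!/13! = 1/38610; Racah Σ t=0..1: t=0:+1/1440 t=1:−1/2880 = 1/2880; ⇒ 3j(5 2 5; 2 -1 -1)² = 7/715, sgn +1
I_A²/I_B² = (27/1430)/(7/715) = 27/14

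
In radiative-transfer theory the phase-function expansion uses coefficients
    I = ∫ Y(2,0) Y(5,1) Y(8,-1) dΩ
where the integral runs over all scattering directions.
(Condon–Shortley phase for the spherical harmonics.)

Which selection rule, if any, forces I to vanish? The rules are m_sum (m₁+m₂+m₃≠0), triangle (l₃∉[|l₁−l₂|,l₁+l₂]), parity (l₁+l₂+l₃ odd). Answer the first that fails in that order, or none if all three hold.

triangle

Σmᵢ = 0  ✓
l₃∈[|l₁−l₂|,l₁+l₂]=[3,7], have l₃=8  ✗
Σlᵢ = 15 ⇒ odd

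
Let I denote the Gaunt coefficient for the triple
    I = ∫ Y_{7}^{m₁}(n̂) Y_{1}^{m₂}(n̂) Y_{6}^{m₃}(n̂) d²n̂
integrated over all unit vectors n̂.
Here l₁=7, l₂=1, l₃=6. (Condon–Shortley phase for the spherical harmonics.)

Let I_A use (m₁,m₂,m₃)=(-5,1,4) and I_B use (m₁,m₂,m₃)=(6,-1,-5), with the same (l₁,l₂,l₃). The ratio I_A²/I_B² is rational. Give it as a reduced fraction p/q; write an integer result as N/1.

l's match ⇒ only the (l;m) 3-j factors differ between A and B.
A: triangle coeff Δ(7,1,6) = 1/1365; Σ_t [2,2]: t=2:+1/14515200 = 1/14515200; (3j)²=22/455 [(7 1 6; -5 1 4)], sign=+1
B: triangle coeff Δ(7,1,6) = 1/1365; Σ_t [0,0]: t=0:+1/79833600 = 1/79833600; (3j)²=2/35 [(7 1 6; 6 -1 -5)], sign=-1
I_A²/I_B² = (22/455)/(2/35) = 11/13

11/13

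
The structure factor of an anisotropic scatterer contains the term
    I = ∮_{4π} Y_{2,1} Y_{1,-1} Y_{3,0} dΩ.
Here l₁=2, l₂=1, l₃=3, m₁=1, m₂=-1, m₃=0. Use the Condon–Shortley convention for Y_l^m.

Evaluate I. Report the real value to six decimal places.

0.143048

Rules hold: Σm=0, L=6 even, 1≤3≤3.
N = 5·3·7 = 105
Δ = 0!·4!·2!/7! = 1/105
Racah Σ t=0..0: t=0:+1/4 = 1/4
⇒ 3j(2 1 3; 0 0 0)² = 3/35, sgn -1
Racah Σ t=0..0: t=0:+1/12 = 1/12
⇒ 3j(2 1 3; 1 -1 0)² = 1/35, sgn -1
4πI² = N·(3j₀)²·(3jₘ)² = 9/35
I = +1·√(0.257143/4π) = 0.14304817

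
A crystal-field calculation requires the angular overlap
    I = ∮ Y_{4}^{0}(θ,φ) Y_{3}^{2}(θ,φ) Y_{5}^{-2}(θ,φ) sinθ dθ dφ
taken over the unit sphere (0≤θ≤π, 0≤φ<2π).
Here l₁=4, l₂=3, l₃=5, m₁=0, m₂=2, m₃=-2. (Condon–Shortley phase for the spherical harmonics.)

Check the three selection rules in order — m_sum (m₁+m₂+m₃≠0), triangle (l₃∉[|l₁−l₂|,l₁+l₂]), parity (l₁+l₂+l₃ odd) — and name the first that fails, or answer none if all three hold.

none

azimuthal sum: 0 + 2 − 2 = 0  ✓
1 ≤ 5 ≤ 7 (triangle on l)  ✓
L = 4 + 3 + 5 = 12 (even)  ✓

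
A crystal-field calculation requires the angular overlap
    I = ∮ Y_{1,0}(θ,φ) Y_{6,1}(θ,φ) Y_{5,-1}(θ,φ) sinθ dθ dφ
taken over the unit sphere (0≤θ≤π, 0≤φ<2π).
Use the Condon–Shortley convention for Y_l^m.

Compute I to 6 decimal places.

Checks pass: Σm=0; 12 even; l₃=5∈[5,7].
(2·1+1)(2·6+1)(2·5+1) = 429
Δ: 2! 0! 10! / 13! → 1/858
sum: t=1:−1/14400 = -1/14400
3j²(1 6 5; 0 0 0) = Δ·Π!·Σ² = 6/143  (sign +1)
sum: t=1:−1/17280 = -1/17280
3j²(1 6 5; 0 1 -1) = Δ·Π!·Σ² = 35/858  (sign -1)
combine: 4πI² = 429·6/143·35/858 = 105/143
take √, sign -1: I = -0.24172507

-0.241725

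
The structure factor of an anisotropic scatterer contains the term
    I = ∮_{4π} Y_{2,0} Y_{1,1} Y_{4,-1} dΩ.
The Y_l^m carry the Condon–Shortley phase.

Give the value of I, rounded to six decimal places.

0.000000

l₃=4 ∉ [1,3] — triangle fails ⇒ I = 0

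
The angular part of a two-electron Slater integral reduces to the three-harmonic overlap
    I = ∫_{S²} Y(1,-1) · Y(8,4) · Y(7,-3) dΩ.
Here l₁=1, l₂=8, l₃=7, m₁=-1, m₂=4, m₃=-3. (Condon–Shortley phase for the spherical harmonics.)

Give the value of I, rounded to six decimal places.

Rules hold: Σm=0, L=16 even, 7≤7≤9.
N = 3·17·15 = 765
Δ = 2!·0!·14!/17! = 1/2040
Racah Σ t=1..1: t=1:−1/25401600 = -1/25401600
⇒ 3j(1 8 7; 0 0 0)² = 8/255, sgn +1
Racah Σ t=2..2: t=2:+1/174182400 = 1/174182400
⇒ 3j(1 8 7; -1 4 -3)² = 11/340, sgn +1
4πI² = N·(3j₀)²·(3jₘ)² = 66/85
I = +1·√(0.776471/4π) = 0.24857507

0.248575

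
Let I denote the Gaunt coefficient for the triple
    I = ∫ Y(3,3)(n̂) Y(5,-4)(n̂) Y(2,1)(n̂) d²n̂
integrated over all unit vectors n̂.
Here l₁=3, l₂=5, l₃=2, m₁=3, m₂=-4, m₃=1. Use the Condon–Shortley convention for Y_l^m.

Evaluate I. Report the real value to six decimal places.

0.219610

Checks pass: Σm=0; 10 even; l₃=2∈[2,8].
(2·3+1)(2·5+1)(2·2+1) = 385
Δ: 6! 0! 4! / 11! → 1/2310
sum: t=3:−1/144 = -1/144
3j²(3 5 2; 0 0 0) = Δ·Π!·Σ² = 10/231  (sign -1)
sum: t=0:+1/4320 = 1/4320
3j²(3 5 2; 3 -4 1) = Δ·Π!·Σ² = 2/55  (sign -1)
combine: 4πI² = 385·10/231·2/55 = 20/33
take √, sign +1: I = 0.21961050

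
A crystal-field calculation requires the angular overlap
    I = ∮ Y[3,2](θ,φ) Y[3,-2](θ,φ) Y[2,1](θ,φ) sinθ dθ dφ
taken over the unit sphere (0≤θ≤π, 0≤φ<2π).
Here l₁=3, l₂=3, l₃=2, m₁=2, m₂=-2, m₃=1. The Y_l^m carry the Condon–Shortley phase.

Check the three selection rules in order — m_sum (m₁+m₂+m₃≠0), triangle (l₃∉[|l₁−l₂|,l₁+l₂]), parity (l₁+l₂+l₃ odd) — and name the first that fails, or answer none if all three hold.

Σmᵢ = 1  ✗
l₃∈[|l₁−l₂|,l₁+l₂]=[0,6], have l₃=2
Σlᵢ = 8 ⇒ even

m_sum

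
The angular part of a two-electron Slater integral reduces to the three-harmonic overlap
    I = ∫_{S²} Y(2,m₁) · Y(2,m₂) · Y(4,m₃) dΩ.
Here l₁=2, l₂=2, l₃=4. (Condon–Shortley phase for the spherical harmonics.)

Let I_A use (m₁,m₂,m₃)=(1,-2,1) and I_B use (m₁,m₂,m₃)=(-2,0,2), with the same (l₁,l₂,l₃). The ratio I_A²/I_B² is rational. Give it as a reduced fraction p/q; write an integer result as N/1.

Same 2,2,4: normalisation and zero-m 3j drop out of the ratio.
A: Δ: 0! 4! 4! / 9! → 1/630; sum: t=0:+1/144 = 1/144; 3j²(2 2 4; 1 -2 1) = Δ·Π!·Σ² = 1/126  (sign -1)
B: Δ: 0! 4! 4! / 9! → 1/630; sum: t=0:+1/96 = 1/96; 3j²(2 2 4; -2 0 2) = Δ·Π!·Σ² = 1/42  (sign +1)
I_A²/I_B² = (1/126)/(1/42) = 1/3

1/3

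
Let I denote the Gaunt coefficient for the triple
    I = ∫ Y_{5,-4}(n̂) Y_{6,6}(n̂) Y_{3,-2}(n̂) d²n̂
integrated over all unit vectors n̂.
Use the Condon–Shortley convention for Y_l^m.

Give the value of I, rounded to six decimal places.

0.207001

Rules hold: Σm=0, L=14 even, 1≤3≤11.
N = 11·13·7 = 1001
Δ = 8!·2!·4!/15! = 1/675675
Racah Σ t=3..5: t=3:−1/8640 t=4:+1/2304 t=5:−1/8640 = 7/34560
⇒ 3j(5 6 3; 0 0 0)² = 7/429, sgn -1
Racah Σ t=8..8: t=8:+1/967680 = 1/967680
⇒ 3j(5 6 3; -4 6 -2)² = 3/91, sgn -1
4πI² = N·(3j₀)²·(3jₘ)² = 7/13
I = +1·√(0.538462/4π) = 0.20700098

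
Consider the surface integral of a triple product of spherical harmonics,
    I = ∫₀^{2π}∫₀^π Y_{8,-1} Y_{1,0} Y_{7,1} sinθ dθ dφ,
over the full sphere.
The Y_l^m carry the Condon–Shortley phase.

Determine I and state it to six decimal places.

-0.242860

m-sum 0 ✓  L=16 even ✓  7≤7≤9 ✓
Π(2lᵢ+1) = 17×3×15 = 765
triangle coeff Δ(8,1,7) = 1/2040
Σ_t [1,1]: t=1:−1/25401600 = -1/25401600
(3j)²=8/255 [(8 1 7; 0 0 0)], sign=+1
Σ_t [1,1]: t=1:−1/29030400 = -1/29030400
(3j)²=21/680 [(8 1 7; -1 0 1)], sign=-1
⇒ 4πI² = 63/85
I = (-1)√(63/85/(4π)) = -0.24285994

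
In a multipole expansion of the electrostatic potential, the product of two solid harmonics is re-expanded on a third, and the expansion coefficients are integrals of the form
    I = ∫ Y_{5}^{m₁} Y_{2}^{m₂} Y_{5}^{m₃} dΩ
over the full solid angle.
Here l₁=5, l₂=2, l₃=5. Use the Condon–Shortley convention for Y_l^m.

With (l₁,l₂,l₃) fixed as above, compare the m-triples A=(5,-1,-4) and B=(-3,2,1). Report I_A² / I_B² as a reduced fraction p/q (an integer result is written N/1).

l's match ⇒ only the (l;m) 3-j factors differ between A and B.
A: triangle coeff Δ(5,2,5) = 1/38610; Σ_t [0,0]: t=0:+1/80640 = 1/80640; (3j)²=9/286 [(5 2 5; 5 -1 -4)], sign=-1
B: triangle coeff Δ(5,2,5) = 1/38610; Σ_t [2,2]: t=2:+1/5760 = 1/5760; (3j)²=56/2145 [(5 2 5; -3 2 1)], sign=+1
I_A²/I_B² = (9/286)/(56/2145) = 135/112

135/112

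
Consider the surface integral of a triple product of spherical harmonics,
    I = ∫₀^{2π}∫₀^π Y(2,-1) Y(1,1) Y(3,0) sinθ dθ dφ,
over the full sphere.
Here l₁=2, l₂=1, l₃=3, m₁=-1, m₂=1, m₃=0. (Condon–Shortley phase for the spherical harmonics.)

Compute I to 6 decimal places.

m-sum 0 ✓  L=6 even ✓  1≤3≤3 ✓
Π(2lᵢ+1) = 5×3×7 = 105
triangle coeff Δ(2,1,3) = 1/105
Σ_t [0,0]: t=0:+1/4 = 1/4
(3j)²=3/35 [(2 1 3; 0 0 0)], sign=-1
Σ_t [0,0]: t=0:+1/12 = 1/12
(3j)²=1/35 [(2 1 3; -1 1 0)], sign=-1
⇒ 4πI² = 9/35
I = (+1)√(9/35/(4π)) = 0.14304817

0.143048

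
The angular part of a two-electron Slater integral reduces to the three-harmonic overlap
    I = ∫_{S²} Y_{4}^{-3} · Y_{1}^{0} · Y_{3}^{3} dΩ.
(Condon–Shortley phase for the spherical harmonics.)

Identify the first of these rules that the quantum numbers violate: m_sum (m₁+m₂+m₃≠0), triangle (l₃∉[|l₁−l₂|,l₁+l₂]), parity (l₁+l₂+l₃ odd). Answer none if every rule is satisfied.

azimuthal sum: -3 + 0 + 3 = 0  ✓
3 ≤ 3 ≤ 5 (triangle on l)  ✓
L = 4 + 1 + 3 = 8 (even)  ✓

none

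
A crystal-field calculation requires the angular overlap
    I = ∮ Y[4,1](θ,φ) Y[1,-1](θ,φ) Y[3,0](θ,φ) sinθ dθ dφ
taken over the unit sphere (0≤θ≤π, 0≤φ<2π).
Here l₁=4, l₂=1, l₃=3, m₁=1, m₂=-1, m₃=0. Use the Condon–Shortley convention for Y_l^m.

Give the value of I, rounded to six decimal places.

-0.194664

m-sum 0 ✓  L=8 even ✓  3≤3≤5 ✓
Π(2lᵢ+1) = 9×3×7 = 189
triangle coeff Δ(4,1,3) = 1/252
Σ_t [1,1]: t=1:−1/36 = -1/36
(3j)²=4/63 [(4 1 3; 0 0 0)], sign=+1
Σ_t [0,0]: t=0:+1/72 = 1/72
(3j)²=5/126 [(4 1 3; 1 -1 0)], sign=-1
⇒ 4πI² = 10/21
I = (-1)√(10/21/(4π)) = -0.19466390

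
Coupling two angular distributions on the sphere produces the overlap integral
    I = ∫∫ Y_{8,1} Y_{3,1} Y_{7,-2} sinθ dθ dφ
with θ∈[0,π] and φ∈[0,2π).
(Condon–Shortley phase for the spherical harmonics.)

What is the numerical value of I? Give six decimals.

0.048853

Rules hold: Σm=0, L=18 even, 5≤7≤11.
N = 17·7·15 = 1785
Δ = 4!·12!·2!/19! = 1/5290740
Racah Σ t=1..3: t=1:−1/7257600 t=2:+1/2073600 t=3:−1/7257600 = 1/4838400
⇒ 3j(8 3 7; 0 0 0)² = 252/20995, sgn -1
Racah Σ t=2..4: t=2:+1/4838400 t=3:−1/5806080 t=4:+1/104509440 = 23/522547200
⇒ 3j(8 3 7; 1 1 -2)² = 529/377910, sgn -1
4πI² = N·(3j₀)²·(3jₘ)² = 155526/5185765
I = +1·√(0.0299909/4π) = 0.04885288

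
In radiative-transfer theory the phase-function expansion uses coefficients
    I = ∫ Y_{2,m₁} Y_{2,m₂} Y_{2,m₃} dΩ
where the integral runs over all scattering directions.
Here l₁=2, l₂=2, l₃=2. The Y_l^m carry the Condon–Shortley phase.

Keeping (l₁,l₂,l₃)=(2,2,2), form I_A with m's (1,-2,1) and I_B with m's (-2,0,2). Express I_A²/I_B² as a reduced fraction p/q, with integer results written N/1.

Same 2,2,2: normalisation and zero-m 3j drop out of the ratio.
A: Δ: 2! 2! 2! / 7! → 1/630; sum: t=0:+1/4 = 1/4; 3j²(2 2 2; 1 -2 1) = Δ·Π!·Σ² = 3/35  (sign -1)
B: Δ: 2! 2! 2! / 7! → 1/630; sum: t=2:+1/8 = 1/8; 3j²(2 2 2; -2 0 2) = Δ·Π!·Σ² = 2/35  (sign +1)
I_A²/I_B² = (3/35)/(2/35) = 3/2

3/2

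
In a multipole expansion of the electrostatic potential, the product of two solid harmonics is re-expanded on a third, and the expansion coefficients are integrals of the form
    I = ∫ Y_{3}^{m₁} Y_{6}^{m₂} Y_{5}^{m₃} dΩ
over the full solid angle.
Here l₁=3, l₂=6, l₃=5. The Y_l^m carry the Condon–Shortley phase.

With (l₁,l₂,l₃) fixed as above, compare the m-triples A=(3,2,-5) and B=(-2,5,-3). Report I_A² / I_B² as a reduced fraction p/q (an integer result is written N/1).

l's match ⇒ only the (l;m) 3-j factors differ between A and B.
A: triangle coeff Δ(3,6,5) = 1/675675; Σ_t [0,0]: t=0:+1/1935360 = 1/1935360; (3j)²=1/1001 [(3 6 5; 3 2 -5)], sign=+1
B: triangle coeff Δ(3,6,5) = 1/675675; Σ_t [3,4]: t=3:−1/483840 t=4:+1/120960 = 1/161280; (3j)²=2/91 [(3 6 5; -2 5 -3)], sign=+1
I_A²/I_B² = (1/1001)/(2/91) = 1/22

1/22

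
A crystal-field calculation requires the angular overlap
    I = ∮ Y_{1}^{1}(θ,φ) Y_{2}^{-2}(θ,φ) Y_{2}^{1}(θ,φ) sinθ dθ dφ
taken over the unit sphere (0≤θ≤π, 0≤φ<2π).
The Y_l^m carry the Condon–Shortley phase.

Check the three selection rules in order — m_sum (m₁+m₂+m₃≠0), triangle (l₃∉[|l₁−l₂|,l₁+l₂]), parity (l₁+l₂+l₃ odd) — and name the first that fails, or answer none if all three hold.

Σmᵢ = 0  ✓
l₃∈[|l₁−l₂|,l₁+l₂]=[1,3], have l₃=2  ✓
Σlᵢ = 5 ⇒ odd  ✗

parity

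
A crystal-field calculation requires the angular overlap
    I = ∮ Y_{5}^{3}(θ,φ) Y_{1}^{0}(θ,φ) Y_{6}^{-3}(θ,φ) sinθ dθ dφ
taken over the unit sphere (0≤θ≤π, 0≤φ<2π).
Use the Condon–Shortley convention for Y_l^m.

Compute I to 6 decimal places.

-0.212310

Checks pass: Σm=0; 12 even; l₃=6∈[4,6].
(2·5+1)(2·1+1)(2·6+1) = 429
Δ: 0! 10! 2! / 13! → 1/858
sum: t=0:+1/14400 = 1/14400
3j²(5 1 6; 0 0 0) = Δ·Π!·Σ² = 6/143  (sign +1)
sum: t=0:+1/80640 = 1/80640
3j²(5 1 6; 3 0 -3) = Δ·Π!·Σ² = 9/286  (sign -1)
combine: 4πI² = 429·6/143·9/286 = 81/143
take √, sign -1: I = -0.21230956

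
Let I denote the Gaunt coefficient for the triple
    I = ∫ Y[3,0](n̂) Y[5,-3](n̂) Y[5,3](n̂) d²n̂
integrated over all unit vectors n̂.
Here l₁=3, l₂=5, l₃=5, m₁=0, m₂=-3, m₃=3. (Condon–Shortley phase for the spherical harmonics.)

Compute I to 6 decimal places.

0.000000

L=13 odd ⇒ parity kills the (l;000) factor ⇒ I = 0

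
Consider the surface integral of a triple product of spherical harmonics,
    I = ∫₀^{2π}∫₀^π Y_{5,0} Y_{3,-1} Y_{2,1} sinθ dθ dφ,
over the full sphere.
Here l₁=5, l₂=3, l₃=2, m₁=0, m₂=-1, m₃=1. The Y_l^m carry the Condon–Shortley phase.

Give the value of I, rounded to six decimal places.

Rules hold: Σm=0, L=10 even, 2≤2≤8.
N = 11·7·5 = 385
Δ = 6!·4!·0!/11! = 1/2310
Racah Σ t=3..3: t=3:−1/144 = -1/144
⇒ 3j(5 3 2; 0 0 0)² = 10/231, sgn -1
Racah Σ t=2..2: t=2:+1/288 = 1/288
⇒ 3j(5 3 2; 0 -1 1)² = 5/231, sgn -1
4πI² = N·(3j₀)²·(3jₘ)² = 250/693
I = +1·√(0.36075/4π) = 0.16943318

0.169433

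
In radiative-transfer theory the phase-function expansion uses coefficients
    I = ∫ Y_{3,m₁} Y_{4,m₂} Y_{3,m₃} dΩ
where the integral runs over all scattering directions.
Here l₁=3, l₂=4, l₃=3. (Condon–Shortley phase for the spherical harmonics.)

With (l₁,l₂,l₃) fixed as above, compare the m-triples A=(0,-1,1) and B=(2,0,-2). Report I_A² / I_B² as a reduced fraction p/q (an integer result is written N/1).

15/49

Same 3,4,3: normalisation and zero-m 3j drop out of the ratio.
A: Δ: 4! 2! 4! / 11! → 1/34650; sum: t=1:−1/48 t=2:+1/24 t=3:−1/288 = 5/288; 3j²(3 4 3; 0 -1 1) = Δ·Π!·Σ² = 5/462  (sign +1)
B: Δ: 4! 2! 4! / 11! → 1/34650; sum: t=0:+1/576 t=1:−1/72 = -7/576; 3j²(3 4 3; 2 0 -2) = Δ·Π!·Σ² = 7/198  (sign +1)
I_A²/I_B² = (5/462)/(7/198) = 15/49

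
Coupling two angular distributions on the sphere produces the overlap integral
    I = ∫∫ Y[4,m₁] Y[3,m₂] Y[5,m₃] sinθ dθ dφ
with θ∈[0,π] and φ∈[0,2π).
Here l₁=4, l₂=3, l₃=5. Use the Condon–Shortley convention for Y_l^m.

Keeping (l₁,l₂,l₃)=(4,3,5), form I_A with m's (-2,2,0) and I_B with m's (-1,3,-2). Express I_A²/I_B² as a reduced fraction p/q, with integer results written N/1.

Same 4,3,5: normalisation and zero-m 3j drop out of the ratio.
A: Δ: 2! 6! 4! / 13! → 1/180180; sum: t=1:−1/2880 t=2:+1/576 = 1/720; 3j²(4 3 5; -2 2 0) = Δ·Π!·Σ² = 80/3003  (sign -1)
B: Δ: 2! 6! 4! / 13! → 1/180180; sum: t=2:+1/1728 = 1/1728; 3j²(4 3 5; -1 3 -2) = Δ·Π!·Σ² = 25/858  (sign -1)
I_A²/I_B² = (80/3003)/(25/858) = 32/35

32/35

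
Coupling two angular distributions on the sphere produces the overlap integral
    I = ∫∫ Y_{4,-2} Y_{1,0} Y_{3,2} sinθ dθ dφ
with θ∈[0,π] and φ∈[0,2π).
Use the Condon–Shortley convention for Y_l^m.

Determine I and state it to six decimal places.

m-sum 0 ✓  L=8 even ✓  3≤3≤5 ✓
Π(2lᵢ+1) = 9×3×7 = 189
triangle coeff Δ(4,1,3) = 1/252
Σ_t [1,1]: t=1:−1/36 = -1/36
(3j)²=4/63 [(4 1 3; 0 0 0)], sign=+1
Σ_t [1,1]: t=1:−1/120 = -1/120
(3j)²=1/21 [(4 1 3; -2 0 2)], sign=+1
⇒ 4πI² = 4/7
I = (+1)√(4/7/(4π)) = 0.21324362

0.213244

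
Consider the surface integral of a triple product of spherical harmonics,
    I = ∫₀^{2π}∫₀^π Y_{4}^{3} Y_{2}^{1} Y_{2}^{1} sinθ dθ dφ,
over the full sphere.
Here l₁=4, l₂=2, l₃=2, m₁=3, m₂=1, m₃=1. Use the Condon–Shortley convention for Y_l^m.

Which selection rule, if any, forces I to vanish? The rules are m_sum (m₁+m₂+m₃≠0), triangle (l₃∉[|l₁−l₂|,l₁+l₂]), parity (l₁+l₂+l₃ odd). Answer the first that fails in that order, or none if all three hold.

m_sum

Σmᵢ = 5  ✗
l₃∈[|l₁−l₂|,l₁+l₂]=[2,6], have l₃=2
Σlᵢ = 8 ⇒ even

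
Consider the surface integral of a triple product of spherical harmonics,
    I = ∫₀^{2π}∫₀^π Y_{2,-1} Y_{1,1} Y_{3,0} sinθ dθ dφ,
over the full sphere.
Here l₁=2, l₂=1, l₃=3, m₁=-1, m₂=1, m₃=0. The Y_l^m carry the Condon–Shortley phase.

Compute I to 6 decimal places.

Rules hold: Σm=0, L=6 even, 1≤3≤3.
N = 5·3·7 = 105
Δ = 0!·4!·2!/7! = 1/105
Racah Σ t=0..0: t=0:+1/4 = 1/4
⇒ 3j(2 1 3; 0 0 0)² = 3/35, sgn -1
Racah Σ t=0..0: t=0:+1/12 = 1/12
⇒ 3j(2 1 3; -1 1 0)² = 1/35, sgn -1
4πI² = N·(3j₀)²·(3jₘ)² = 9/35
I = +1·√(0.257143/4π) = 0.14304817

0.143048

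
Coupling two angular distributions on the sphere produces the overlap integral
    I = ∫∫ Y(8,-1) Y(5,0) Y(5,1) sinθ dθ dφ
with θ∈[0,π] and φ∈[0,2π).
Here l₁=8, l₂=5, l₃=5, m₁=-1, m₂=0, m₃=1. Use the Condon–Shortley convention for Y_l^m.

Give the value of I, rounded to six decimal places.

Checks pass: Σm=0; 18 even; l₃=5∈[3,13].
(2·8+1)(2·5+1)(2·5+1) = 2057
Δ: 8! 8! 2! / 19! → 1/37413090
sum: t=3:−1/1036800 t=4:+1/331776 t=5:−1/1036800 = 1/921600
3j²(8 5 5; 0 0 0) = Δ·Π!·Σ² = 490/46189  (sign -1)
sum: t=3:−1/2073600 t=4:+1/414720 t=5:−1/829440 = 1/1382400
3j²(8 5 5; -1 0 1) = Δ·Π!·Σ² = 294/46189  (sign +1)
combine: 4πI² = 2057·490/46189·294/46189 = 144060/1037153
take √, sign -1: I = -0.10513453

-0.105135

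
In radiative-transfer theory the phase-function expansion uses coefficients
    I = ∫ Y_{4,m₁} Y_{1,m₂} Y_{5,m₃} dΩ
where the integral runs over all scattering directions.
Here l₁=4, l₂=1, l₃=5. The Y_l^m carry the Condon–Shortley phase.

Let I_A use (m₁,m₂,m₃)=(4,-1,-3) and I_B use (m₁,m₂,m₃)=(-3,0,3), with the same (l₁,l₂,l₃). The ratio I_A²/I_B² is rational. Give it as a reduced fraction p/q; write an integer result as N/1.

l's match ⇒ only the (l;m) 3-j factors differ between A and B.
A: triangle coeff Δ(4,1,5) = 1/495; Σ_t [0,0]: t=0:+1/80640 = 1/80640; (3j)²=1/495 [(4 1 5; 4 -1 -3)], sign=+1
B: triangle coeff Δ(4,1,5) = 1/495; Σ_t [0,0]: t=0:+1/5040 = 1/5040; (3j)²=16/495 [(4 1 5; -3 0 3)], sign=+1
I_A²/I_B² = (1/495)/(16/495) = 1/16

1/16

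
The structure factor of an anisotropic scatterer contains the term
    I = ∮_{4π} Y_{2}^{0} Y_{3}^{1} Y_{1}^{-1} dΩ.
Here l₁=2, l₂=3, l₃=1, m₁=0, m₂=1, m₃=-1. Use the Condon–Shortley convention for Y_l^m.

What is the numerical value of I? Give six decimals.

Checks pass: Σm=0; 6 even; l₃=1∈[1,5].
(2·2+1)(2·3+1)(2·1+1) = 105
Δ: 4! 0! 2! / 7! → 1/105
sum: t=2:+1/4 = 1/4
3j²(2 3 1; 0 0 0) = Δ·Π!·Σ² = 3/35  (sign -1)
sum: t=2:+1/8 = 1/8
3j²(2 3 1; 0 1 -1) = Δ·Π!·Σ² = 2/35  (sign +1)
combine: 4πI² = 105·3/35·2/35 = 18/35
take √, sign -1: I = -0.20230066

-0.202301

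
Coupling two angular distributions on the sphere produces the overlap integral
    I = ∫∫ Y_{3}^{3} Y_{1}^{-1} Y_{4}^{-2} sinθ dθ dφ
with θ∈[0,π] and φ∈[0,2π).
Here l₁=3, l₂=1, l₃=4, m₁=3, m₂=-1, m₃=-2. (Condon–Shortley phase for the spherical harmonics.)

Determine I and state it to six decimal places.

Checks pass: Σm=0; 8 even; l₃=4∈[2,4].
(2·3+1)(2·1+1)(2·4+1) = 189
Δ: 0! 6! 2! / 9! → 1/252
sum: t=0:+1/36 = 1/36
3j²(3 1 4; 0 0 0) = Δ·Π!·Σ² = 4/63  (sign +1)
sum: t=0:+1/1440 = 1/1440
3j²(3 1 4; 3 -1 -2) = Δ·Π!·Σ² = 1/252  (sign +1)
combine: 4πI² = 189·4/63·1/252 = 1/21
take √, sign +1: I = 0.06155813

0.061558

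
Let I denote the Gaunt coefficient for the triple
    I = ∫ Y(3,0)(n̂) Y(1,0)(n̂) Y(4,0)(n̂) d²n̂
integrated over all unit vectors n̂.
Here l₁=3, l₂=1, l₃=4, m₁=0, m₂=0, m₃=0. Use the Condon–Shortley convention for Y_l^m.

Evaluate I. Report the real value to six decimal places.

0.246233

Checks pass: Σm=0; 8 even; l₃=4∈[2,4].
(2·3+1)(2·1+1)(2·4+1) = 189
Δ: 0! 6! 2! / 9! → 1/252
sum: t=0:+1/36 = 1/36
3j²(3 1 4; 0 0 0) = Δ·Π!·Σ² = 4/63  (sign +1)
(m-triple is (0,0,0) — same symbol as above.)
combine: 4πI² = 189·4/63·4/63 = 16/21
take √, sign +1: I = 0.24623252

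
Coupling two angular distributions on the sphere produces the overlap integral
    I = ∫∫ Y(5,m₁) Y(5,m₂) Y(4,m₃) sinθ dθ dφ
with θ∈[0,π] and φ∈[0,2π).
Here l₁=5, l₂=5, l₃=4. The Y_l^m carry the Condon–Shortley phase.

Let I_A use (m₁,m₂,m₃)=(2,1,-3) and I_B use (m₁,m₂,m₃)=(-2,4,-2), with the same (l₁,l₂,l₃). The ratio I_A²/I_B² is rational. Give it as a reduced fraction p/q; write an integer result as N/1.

Same 5,5,4: normalisation and zero-m 3j drop out of the ratio.
A: Δ: 6! 4! 4! / 15! → 1/3153150; sum: t=2:+1/6912 t=3:−1/5184 = -1/20736; 3j²(5 5 4; 2 1 -3) = Δ·Π!·Σ² = 5/2574  (sign +1)
B: Δ: 6! 4! 4! / 15! → 1/3153150; sum: t=5:−1/11520 t=6:+1/25920 = -1/20736; 3j²(5 5 4; -2 4 -2) = Δ·Π!·Σ² = 5/429  (sign -1)
I_A²/I_B² = (5/2574)/(5/429) = 1/6

1/6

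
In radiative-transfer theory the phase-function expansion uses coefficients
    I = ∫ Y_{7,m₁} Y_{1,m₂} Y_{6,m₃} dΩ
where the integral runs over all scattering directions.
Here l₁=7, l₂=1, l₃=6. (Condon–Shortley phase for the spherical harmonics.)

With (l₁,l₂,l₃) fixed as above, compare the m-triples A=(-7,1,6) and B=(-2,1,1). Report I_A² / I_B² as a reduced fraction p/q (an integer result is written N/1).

l's match ⇒ only the (l;m) 3-j factors differ between A and B.
A: triangle coeff Δ(7,1,6) = 1/1365; Σ_t [2,2]: t=2:+1/958003200 = 1/958003200; (3j)²=1/15 [(7 1 6; -7 1 6)], sign=+1
B: triangle coeff Δ(7,1,6) = 1/1365; Σ_t [2,2]: t=2:+1/1209600 = 1/1209600; (3j)²=12/455 [(7 1 6; -2 1 1)], sign=-1
I_A²/I_B² = (1/15)/(12/455) = 91/36

91/36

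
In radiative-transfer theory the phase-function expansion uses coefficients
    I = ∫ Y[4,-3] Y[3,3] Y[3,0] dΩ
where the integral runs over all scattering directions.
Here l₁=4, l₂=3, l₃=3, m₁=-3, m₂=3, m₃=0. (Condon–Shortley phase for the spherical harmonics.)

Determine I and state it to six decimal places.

Checks pass: Σm=0; 10 even; l₃=3∈[1,7].
(2·4+1)(2·3+1)(2·3+1) = 441
Δ: 4! 4! 2! / 11! → 1/34650
sum: t=1:−1/72 t=2:+1/16 t=3:−1/72 = 5/144
3j²(4 3 3; 0 0 0) = Δ·Π!·Σ² = 2/77  (sign -1)
sum: t=4:+1/288 = 1/288
3j²(4 3 3; -3 3 0) = Δ·Π!·Σ² = 1/22  (sign -1)
combine: 4πI² = 441·2/77·1/22 = 63/121
take √, sign +1: I = 0.20355073

0.203551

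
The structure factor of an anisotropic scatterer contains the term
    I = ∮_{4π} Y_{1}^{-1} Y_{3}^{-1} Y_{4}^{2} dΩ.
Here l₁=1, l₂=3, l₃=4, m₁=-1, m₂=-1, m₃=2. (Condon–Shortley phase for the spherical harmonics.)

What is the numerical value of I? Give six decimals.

Checks pass: Σm=0; 8 even; l₃=4∈[2,4].
(2·1+1)(2·3+1)(2·4+1) = 189
Δ: 0! 2! 6! / 9! → 1/252
sum: t=0:+1/36 = 1/36
3j²(1 3 4; 0 0 0) = Δ·Π!·Σ² = 4/63  (sign +1)
sum: t=0:+1/96 = 1/96
3j²(1 3 4; -1 -1 2) = Δ·Π!·Σ² = 5/84  (sign +1)
combine: 4πI² = 189·4/63·5/84 = 5/7
take √, sign +1: I = 0.23841361

0.238414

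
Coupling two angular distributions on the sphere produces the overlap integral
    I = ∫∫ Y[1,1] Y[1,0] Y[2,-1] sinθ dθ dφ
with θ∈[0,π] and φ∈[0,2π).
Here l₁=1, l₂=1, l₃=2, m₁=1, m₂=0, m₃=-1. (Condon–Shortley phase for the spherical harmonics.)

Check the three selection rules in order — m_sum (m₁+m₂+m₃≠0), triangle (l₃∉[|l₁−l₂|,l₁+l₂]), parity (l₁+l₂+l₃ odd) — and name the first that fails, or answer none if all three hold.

none

azimuthal sum: 1 + 0 − 1 = 0  ✓
0 ≤ 2 ≤ 2 (triangle on l)  ✓
L = 1 + 1 + 2 = 4 (even)  ✓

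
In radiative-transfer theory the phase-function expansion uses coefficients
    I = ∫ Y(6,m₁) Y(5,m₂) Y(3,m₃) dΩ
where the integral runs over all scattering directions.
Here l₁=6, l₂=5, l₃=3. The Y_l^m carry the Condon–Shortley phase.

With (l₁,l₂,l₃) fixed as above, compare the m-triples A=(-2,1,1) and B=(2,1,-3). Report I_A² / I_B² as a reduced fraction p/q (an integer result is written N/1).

3/5

l's match ⇒ only the (l;m) 3-j factors differ between A and B.
A: triangle coeff Δ(6,5,3) = 1/675675; Σ_t [4,6]: t=4:+1/27648 t=5:−1/4320 t=6:+1/11520 = -1/9216; (3j)²=2/143 [(6 5 3; -2 1 1)], sign=-1
B: triangle coeff Δ(6,5,3) = 1/675675; Σ_t [4,4]: t=4:+1/27648 = 1/27648; (3j)²=10/429 [(6 5 3; 2 1 -3)], sign=+1
I_A²/I_B² = (2/143)/(10/429) = 3/5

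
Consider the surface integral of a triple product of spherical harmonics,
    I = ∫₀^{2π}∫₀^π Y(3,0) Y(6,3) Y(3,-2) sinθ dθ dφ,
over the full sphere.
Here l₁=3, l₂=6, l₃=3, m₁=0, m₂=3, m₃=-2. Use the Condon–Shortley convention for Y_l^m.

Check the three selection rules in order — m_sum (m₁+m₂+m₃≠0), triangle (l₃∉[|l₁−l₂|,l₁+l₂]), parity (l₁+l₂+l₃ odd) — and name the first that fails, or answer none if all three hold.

m_sum

Σmᵢ = 1  ✗
l₃∈[|l₁−l₂|,l₁+l₂]=[3,9], have l₃=3
Σlᵢ = 12 ⇒ even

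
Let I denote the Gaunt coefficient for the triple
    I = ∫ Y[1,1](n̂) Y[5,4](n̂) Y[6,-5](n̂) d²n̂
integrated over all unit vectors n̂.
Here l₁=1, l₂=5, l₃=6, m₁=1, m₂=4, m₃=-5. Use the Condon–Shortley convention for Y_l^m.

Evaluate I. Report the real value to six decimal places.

Checks pass: Σm=0; 12 even; l₃=6∈[4,6].
(2·1+1)(2·5+1)(2·6+1) = 429
Δ: 0! 2! 10! / 13! → 1/858
sum: t=0:+1/14400 = 1/14400
3j²(1 5 6; 0 0 0) = Δ·Π!·Σ² = 6/143  (sign +1)
sum: t=0:+1/725760 = 1/725760
3j²(1 5 6; 1 4 -5) = Δ·Π!·Σ² = 5/78  (sign -1)
combine: 4πI² = 429·6/143·5/78 = 15/13
take √, sign -1: I = -0.30301841

-0.303018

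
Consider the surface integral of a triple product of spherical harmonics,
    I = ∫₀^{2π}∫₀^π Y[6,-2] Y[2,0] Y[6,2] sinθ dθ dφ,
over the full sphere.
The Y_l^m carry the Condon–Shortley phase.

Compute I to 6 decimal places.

Checks pass: Σm=0; 14 even; l₃=6∈[4,8].
(2·6+1)(2·2+1)(2·6+1) = 845
Δ: 2! 10! 2! / 15! → 1/90090
sum: t=0:+1/69120 t=1:−1/14400 t=2:+1/69120 = -7/172800
3j²(6 2 6; 0 0 0) = Δ·Π!·Σ² = 14/715  (sign -1)
sum: t=0:+1/322560 t=1:−1/30240 t=2:+1/69120 = -1/64512
3j²(6 2 6; -2 0 2) = Δ·Π!·Σ² = 10/1001  (sign -1)
combine: 4πI² = 845·14/715·10/1001 = 20/121
take √, sign +1: I = 0.11468784

0.114688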